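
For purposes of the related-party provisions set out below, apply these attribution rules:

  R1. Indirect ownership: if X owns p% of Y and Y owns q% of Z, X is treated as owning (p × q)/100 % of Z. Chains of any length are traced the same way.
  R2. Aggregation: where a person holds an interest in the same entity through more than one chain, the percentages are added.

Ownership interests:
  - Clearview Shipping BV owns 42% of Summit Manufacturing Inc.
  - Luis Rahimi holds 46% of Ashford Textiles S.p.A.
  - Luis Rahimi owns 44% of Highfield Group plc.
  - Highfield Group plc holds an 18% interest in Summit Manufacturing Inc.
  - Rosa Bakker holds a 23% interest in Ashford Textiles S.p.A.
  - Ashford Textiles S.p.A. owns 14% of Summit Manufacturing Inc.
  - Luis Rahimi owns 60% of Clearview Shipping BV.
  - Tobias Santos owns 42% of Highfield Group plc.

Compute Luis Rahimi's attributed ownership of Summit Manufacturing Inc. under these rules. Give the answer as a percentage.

Chain via Highfield Group plc (R1): 44% × 18% = 7.92% of Summit Manufacturing Inc.
Chain via Ashford Textiles S.p.A. (R1): 46% × 14% = 6.44% of Summit Manufacturing Inc.
Chain via Clearview Shipping BV (R1): 60% × 42% = 25.2% of Summit Manufacturing Inc.
Aggregating (R2): 7.92% + 6.44% + 25.2% = 39.56%.

39.56%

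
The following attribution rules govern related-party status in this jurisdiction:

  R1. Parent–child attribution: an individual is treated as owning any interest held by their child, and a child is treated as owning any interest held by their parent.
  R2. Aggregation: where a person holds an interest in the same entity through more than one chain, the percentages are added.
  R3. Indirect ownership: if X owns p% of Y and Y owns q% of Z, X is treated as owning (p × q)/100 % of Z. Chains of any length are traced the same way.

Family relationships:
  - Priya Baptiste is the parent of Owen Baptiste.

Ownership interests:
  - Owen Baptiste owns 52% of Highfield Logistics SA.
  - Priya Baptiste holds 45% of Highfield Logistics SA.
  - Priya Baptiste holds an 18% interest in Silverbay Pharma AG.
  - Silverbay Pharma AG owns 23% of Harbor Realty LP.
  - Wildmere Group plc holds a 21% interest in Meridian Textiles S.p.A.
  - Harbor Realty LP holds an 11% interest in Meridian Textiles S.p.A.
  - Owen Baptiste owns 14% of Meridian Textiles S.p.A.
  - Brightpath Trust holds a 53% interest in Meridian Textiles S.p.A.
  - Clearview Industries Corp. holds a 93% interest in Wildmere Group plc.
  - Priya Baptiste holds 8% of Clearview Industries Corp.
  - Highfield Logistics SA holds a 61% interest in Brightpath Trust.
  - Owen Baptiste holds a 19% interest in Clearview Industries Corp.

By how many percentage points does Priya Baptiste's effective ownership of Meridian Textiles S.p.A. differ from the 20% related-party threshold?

By parent–child attribution (R1), Priya Baptiste is treated as also owning Owen Baptiste's interest in Highfield Logistics SA, giving 45% + 52% = 97%.
By parent–child attribution (R1), Priya Baptiste is treated as also owning Owen Baptiste's interest in Clearview Industries Corp, giving 8% + 19% = 27%.
By parent–child attribution (R1), Priya Baptiste is treated as owning Owen Baptiste's 14% interest in Meridian Textiles S.p.A.
Chain via Silverbay Pharma AG → Harbor Realty LP (R3): 18% × 23% × 11% = 0.4554% of Meridian Textiles S.p.A.
Chain via Highfield Logistics SA → Brightpath Trust (R3): 97% × 61% × 53% = 31.3601% of Meridian Textiles S.p.A.
Chain via Clearview Industries Corp. → Wildmere Group plc (R3): 27% × 93% × 21% = 5.2731% of Meridian Textiles S.p.A.
Direct interest in Meridian Textiles S.p.A: 14%.
Aggregating (R2): 0.4554% + 31.3601% + 5.2731% + 14% = 51.0886%.
51.0886% exceeds the 20% threshold by 31.0886 percentage points.

31.0886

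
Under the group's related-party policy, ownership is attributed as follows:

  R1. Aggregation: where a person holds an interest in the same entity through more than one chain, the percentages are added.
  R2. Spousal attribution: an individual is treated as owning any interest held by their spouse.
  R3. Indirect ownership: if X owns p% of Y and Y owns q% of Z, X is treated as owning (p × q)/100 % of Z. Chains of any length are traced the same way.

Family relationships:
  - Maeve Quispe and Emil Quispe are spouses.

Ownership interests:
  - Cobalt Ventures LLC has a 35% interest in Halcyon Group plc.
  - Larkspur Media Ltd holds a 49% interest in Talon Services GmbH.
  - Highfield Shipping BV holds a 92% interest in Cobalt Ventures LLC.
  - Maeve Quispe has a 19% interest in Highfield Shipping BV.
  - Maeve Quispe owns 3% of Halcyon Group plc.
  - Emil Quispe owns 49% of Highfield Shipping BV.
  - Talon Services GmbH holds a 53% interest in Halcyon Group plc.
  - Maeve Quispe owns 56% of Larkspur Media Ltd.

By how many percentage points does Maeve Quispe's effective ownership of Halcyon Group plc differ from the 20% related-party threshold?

By spousal attribution (R2), Maeve Quispe is treated as also owning Emil Quispe's interest in Highfield Shipping BV, giving 19% + 49% = 68%.
Chain via Larkspur Media Ltd → Talon Services GmbH (R3): 56% × 49% × 53% = 14.5432% of Halcyon Group plc.
Chain via Highfield Shipping BV → Cobalt Ventures LLC (R3): 68% × 92% × 35% = 21.896% of Halcyon Group plc.
Direct interest in Halcyon Group plc: 3%.
Aggregating (R1): 14.5432% + 21.896% + 3% = 39.4392%.
39.4392% exceeds the 20% threshold by 19.4392 percentage points.

19.4392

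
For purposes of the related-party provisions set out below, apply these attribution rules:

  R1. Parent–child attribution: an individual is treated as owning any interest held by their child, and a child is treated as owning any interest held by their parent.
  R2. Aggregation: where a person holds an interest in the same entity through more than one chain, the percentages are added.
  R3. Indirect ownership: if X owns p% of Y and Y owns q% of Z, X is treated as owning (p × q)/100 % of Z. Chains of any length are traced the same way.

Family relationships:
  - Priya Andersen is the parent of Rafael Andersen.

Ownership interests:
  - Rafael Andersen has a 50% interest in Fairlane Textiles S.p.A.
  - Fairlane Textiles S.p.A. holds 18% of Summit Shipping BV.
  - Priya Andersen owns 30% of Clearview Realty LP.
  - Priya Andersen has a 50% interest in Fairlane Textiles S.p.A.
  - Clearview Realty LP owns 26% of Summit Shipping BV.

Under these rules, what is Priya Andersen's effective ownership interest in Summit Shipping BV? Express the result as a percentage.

By parent–child attribution (R1), Priya Andersen is treated as also owning Rafael Andersen's interest in Fairlane Textiles S.p.A, giving 50% + 50% = 100%.
Chain via Fairlane Textiles S.p.A. (R3): 100% × 18% = 18% of Summit Shipping BV.
Chain via Clearview Realty LP (R3): 30% × 26% = 7.8% of Summit Shipping BV.
Aggregating (R2): 18% + 7.8% = 25.8%.

25.8%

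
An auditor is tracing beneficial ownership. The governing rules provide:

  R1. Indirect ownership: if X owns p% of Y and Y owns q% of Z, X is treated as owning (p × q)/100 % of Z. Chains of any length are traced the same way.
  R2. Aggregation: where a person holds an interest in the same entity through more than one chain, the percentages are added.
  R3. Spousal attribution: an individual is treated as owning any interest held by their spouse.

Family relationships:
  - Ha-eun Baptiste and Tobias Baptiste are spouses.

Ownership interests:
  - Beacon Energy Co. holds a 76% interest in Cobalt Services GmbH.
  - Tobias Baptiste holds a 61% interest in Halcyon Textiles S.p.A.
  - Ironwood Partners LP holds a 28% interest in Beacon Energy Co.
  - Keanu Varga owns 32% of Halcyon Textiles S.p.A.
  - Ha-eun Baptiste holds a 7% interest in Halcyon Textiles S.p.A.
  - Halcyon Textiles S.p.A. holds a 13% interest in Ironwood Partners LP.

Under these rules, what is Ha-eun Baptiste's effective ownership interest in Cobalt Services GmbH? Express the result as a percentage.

By spousal attribution (R3), Ha-eun Baptiste is treated as also owning Tobias Baptiste's interest in Halcyon Textiles S.p.A, giving 7% + 61% = 68%.
Chain via Halcyon Textiles S.p.A. → Ironwood Partners LP → Beacon Energy Co. (R1): 68% × 13% × 28% × 76% = 1.881152% of Cobalt Services GmbH.

1.881152%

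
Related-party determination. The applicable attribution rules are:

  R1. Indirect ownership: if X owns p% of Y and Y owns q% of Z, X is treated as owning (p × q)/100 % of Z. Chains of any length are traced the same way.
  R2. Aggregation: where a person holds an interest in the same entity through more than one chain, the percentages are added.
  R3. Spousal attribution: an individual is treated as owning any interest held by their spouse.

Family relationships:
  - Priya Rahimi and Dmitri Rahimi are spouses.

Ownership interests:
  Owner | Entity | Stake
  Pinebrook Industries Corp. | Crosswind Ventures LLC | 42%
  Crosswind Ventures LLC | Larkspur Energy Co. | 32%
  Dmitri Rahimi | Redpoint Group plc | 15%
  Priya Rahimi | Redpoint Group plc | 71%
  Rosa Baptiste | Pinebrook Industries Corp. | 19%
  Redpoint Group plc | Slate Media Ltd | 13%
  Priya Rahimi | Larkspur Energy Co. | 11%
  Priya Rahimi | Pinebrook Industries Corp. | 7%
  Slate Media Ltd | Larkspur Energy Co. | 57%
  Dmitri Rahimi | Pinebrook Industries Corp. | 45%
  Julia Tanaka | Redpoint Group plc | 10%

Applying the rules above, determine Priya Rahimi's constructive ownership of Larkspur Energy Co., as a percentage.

24.3614%

By spousal attribution (R3), Priya Rahimi is treated as also owning Dmitri Rahimi's interest in Redpoint Group plc, giving 71% + 15% = 86%.
By spousal attribution (R3), Priya Rahimi is treated as also owning Dmitri Rahimi's interest in Pinebrook Industries Corp, giving 7% + 45% = 52%.
Chain via Redpoint Group plc → Slate Media Ltd (R1): 86% × 13% × 57% = 6.3726% of Larkspur Energy Co.
Chain via Pinebrook Industries Corp. → Crosswind Ventures LLC (R1): 52% × 42% × 32% = 6.9888% of Larkspur Energy Co.
Direct interest in Larkspur Energy Co: 11%.
Aggregating (R2): 6.3726% + 6.9888% + 11% = 24.3614%.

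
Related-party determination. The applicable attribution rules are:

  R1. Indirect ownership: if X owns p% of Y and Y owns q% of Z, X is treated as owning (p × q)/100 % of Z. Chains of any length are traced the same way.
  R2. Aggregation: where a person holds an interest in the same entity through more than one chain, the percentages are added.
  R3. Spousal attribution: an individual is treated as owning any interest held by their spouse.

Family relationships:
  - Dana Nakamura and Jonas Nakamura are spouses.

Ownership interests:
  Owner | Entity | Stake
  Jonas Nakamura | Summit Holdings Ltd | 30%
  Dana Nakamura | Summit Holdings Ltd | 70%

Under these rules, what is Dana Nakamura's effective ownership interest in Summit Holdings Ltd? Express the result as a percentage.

By spousal attribution (R3), Dana Nakamura is treated as also owning Jonas Nakamura's interest in Summit Holdings Ltd, giving 70% + 30% = 100%.
Direct interest in Summit Holdings Ltd: 100%.

100%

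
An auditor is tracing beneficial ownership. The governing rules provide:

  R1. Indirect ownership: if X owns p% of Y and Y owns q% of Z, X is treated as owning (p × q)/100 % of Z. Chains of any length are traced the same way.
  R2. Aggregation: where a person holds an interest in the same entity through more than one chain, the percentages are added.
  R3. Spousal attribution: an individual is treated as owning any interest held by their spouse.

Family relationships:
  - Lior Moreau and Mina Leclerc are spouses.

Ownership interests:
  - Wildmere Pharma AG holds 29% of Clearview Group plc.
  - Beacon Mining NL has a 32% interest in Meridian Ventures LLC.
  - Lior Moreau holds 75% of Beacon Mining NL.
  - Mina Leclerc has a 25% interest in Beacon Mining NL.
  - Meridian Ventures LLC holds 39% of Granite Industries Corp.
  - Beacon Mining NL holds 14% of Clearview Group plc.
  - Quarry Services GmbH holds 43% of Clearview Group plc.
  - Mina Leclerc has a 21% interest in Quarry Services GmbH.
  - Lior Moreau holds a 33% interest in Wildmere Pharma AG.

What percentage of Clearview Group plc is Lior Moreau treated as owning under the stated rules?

By spousal attribution (R3), Lior Moreau is treated as also owning Mina Leclerc's interest in Beacon Mining NL, giving 75% + 25% = 100%.
By spousal attribution (R3), Lior Moreau is treated as owning Mina Leclerc's 21% interest in Quarry Services GmbH.
Chain via Wildmere Pharma AG (R1): 33% × 29% = 9.57% of Clearview Group plc.
Chain via Beacon Mining NL (R1): 100% × 14% = 14% of Clearview Group plc.
Chain via Quarry Services GmbH (R1): 21% × 43% = 9.03% of Clearview Group plc.
Aggregating (R2): 9.57% + 14% + 9.03% = 32.6%.

32.6%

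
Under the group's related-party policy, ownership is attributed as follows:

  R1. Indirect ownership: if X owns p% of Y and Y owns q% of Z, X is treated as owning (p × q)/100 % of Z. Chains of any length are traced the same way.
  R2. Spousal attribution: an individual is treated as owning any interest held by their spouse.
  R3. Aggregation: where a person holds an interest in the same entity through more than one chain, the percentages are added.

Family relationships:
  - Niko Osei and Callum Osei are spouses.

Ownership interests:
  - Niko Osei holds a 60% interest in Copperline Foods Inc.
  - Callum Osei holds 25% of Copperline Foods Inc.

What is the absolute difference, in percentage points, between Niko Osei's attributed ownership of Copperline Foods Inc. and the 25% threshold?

60

By spousal attribution (R2), Niko Osei is treated as also owning Callum Osei's interest in Copperline Foods Inc, giving 60% + 25% = 85%.
Direct interest in Copperline Foods Inc: 85%.
85% exceeds the 25% threshold by 60 percentage points.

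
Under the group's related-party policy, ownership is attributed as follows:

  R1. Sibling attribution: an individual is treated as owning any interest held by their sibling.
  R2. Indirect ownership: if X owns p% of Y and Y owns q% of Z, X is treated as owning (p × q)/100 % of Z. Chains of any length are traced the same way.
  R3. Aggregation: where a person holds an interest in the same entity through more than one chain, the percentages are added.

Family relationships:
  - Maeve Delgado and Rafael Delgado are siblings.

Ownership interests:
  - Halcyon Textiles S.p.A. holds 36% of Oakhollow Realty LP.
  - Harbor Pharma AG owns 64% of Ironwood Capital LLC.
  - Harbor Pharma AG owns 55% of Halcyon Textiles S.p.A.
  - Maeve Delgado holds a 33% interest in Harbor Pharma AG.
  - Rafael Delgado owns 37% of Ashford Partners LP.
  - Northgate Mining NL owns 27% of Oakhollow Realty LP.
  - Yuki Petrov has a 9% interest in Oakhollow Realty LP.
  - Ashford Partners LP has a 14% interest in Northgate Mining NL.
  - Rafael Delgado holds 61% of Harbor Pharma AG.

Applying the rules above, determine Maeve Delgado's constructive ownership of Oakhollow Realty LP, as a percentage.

By sibling attribution (R1), Maeve Delgado is treated as also owning Rafael Delgado's interest in Harbor Pharma AG, giving 33% + 61% = 94%.
By sibling attribution (R1), Maeve Delgado is treated as owning Rafael Delgado's 37% interest in Ashford Partners LP.
Chain via Harbor Pharma AG → Halcyon Textiles S.p.A. (R2): 94% × 55% × 36% = 18.612% of Oakhollow Realty LP.
Chain via Ashford Partners LP → Northgate Mining NL (R2): 37% × 14% × 27% = 1.3986% of Oakhollow Realty LP.
Aggregating (R3): 18.612% + 1.3986% = 20.0106%.

20.0106%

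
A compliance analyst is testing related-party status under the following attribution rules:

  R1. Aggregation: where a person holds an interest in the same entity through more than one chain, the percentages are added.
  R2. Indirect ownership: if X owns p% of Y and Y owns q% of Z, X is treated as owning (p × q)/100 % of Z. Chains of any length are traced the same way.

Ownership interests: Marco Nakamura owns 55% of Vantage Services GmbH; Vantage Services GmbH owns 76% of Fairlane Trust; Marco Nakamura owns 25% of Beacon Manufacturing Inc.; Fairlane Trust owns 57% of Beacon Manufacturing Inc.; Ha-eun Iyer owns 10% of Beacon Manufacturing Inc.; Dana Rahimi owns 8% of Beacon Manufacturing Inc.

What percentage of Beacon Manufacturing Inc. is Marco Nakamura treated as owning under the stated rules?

Chain via Vantage Services GmbH → Fairlane Trust (R2): 55% × 76% × 57% = 23.826% of Beacon Manufacturing Inc.
Direct interest in Beacon Manufacturing Inc: 25%.
Aggregating (R1): 23.826% + 25% = 48.826%.

48.826%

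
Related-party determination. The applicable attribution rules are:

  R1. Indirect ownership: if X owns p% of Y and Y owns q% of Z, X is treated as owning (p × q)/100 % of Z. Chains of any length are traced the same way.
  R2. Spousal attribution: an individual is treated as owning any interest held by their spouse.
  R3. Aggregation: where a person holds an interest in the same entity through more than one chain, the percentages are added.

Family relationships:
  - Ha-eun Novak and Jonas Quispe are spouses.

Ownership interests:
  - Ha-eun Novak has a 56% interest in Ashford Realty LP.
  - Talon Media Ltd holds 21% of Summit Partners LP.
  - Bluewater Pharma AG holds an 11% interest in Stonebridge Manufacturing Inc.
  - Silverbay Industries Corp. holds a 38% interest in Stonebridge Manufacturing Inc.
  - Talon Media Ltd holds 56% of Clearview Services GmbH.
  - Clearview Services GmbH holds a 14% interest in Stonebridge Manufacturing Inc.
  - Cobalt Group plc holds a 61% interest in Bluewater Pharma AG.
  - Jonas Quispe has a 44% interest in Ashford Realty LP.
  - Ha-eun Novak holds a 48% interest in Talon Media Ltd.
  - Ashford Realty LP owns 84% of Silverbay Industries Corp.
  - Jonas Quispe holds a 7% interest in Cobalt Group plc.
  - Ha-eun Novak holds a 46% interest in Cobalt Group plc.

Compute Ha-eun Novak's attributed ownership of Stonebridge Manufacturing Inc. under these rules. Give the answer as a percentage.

By spousal attribution (R2), Ha-eun Novak is treated as also owning Jonas Quispe's interest in Ashford Realty LP, giving 56% + 44% = 100%.
By spousal attribution (R2), Ha-eun Novak is treated as also owning Jonas Quispe's interest in Cobalt Group plc, giving 46% + 7% = 53%.
Chain via Ashford Realty LP → Silverbay Industries Corp. (R1): 100% × 84% × 38% = 31.92% of Stonebridge Manufacturing Inc.
Chain via Talon Media Ltd → Clearview Services GmbH (R1): 48% × 56% × 14% = 3.7632% of Stonebridge Manufacturing Inc.
Chain via Cobalt Group plc → Bluewater Pharma AG (R1): 53% × 61% × 11% = 3.5563% of Stonebridge Manufacturing Inc.
Aggregating (R3): 31.92% + 3.7632% + 3.5563% = 39.2395%.

39.2395%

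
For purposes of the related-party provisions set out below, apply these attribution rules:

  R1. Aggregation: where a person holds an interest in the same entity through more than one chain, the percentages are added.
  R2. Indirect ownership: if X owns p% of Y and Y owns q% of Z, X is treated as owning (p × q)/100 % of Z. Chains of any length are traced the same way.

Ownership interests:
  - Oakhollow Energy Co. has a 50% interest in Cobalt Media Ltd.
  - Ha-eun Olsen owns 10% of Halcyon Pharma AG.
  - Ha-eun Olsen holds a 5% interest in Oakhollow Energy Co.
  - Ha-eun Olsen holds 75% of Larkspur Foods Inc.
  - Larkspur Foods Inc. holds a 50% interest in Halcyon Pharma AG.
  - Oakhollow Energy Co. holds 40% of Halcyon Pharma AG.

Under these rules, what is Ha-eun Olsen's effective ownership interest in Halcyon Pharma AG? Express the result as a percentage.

Chain via Oakhollow Energy Co. (R2): 5% × 40% = 2% of Halcyon Pharma AG.
Chain via Larkspur Foods Inc. (R2): 75% × 50% = 37.5% of Halcyon Pharma AG.
Direct interest in Halcyon Pharma AG: 10%.
Aggregating (R1): 2% + 37.5% + 10% = 49.5%.

49.5%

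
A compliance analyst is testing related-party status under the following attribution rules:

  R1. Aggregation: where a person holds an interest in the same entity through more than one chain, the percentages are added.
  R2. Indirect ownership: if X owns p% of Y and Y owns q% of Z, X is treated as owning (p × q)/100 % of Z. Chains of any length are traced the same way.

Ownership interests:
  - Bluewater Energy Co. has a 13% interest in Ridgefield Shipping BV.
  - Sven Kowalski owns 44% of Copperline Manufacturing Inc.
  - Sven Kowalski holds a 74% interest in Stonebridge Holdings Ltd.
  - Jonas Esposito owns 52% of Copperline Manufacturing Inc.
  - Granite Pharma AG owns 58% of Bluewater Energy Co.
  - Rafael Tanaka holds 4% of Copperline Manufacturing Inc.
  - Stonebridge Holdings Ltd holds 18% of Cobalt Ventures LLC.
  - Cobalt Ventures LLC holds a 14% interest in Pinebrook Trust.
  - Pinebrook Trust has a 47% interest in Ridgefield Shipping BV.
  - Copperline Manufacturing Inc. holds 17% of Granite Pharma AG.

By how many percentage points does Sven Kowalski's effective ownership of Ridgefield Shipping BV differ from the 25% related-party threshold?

23.559552

Chain via Stonebridge Holdings Ltd → Cobalt Ventures LLC → Pinebrook Trust (R2): 74% × 18% × 14% × 47% = 0.876456% of Ridgefield Shipping BV.
Chain via Copperline Manufacturing Inc. → Granite Pharma AG → Bluewater Energy Co. (R2): 44% × 17% × 58% × 13% = 0.563992% of Ridgefield Shipping BV.
Aggregating (R1): 0.876456% + 0.563992% = 1.440448%.
1.440448% falls short of the 25% threshold by 23.559552 percentage points.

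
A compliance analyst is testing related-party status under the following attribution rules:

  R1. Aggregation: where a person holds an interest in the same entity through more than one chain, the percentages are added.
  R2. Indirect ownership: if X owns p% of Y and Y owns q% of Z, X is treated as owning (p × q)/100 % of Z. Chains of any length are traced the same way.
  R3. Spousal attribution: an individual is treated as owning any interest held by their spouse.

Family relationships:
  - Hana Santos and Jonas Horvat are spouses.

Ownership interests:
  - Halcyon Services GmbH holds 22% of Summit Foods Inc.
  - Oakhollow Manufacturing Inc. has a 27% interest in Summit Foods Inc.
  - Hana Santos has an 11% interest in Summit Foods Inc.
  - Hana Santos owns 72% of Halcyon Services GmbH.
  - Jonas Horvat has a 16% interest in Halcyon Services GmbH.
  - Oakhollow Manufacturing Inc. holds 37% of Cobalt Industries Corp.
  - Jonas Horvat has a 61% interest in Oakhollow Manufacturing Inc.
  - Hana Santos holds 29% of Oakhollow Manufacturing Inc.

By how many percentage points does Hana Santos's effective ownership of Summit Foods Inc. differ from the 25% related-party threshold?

29.66

By spousal attribution (R3), Hana Santos is treated as also owning Jonas Horvat's interest in Oakhollow Manufacturing Inc, giving 29% + 61% = 90%.
By spousal attribution (R3), Hana Santos is treated as also owning Jonas Horvat's interest in Halcyon Services GmbH, giving 72% + 16% = 88%.
Chain via Oakhollow Manufacturing Inc. (R2): 90% × 27% = 24.3% of Summit Foods Inc.
Chain via Halcyon Services GmbH (R2): 88% × 22% = 19.36% of Summit Foods Inc.
Direct interest in Summit Foods Inc: 11%.
Aggregating (R1): 24.3% + 19.36% + 11% = 54.66%.
54.66% exceeds the 25% threshold by 29.66 percentage points.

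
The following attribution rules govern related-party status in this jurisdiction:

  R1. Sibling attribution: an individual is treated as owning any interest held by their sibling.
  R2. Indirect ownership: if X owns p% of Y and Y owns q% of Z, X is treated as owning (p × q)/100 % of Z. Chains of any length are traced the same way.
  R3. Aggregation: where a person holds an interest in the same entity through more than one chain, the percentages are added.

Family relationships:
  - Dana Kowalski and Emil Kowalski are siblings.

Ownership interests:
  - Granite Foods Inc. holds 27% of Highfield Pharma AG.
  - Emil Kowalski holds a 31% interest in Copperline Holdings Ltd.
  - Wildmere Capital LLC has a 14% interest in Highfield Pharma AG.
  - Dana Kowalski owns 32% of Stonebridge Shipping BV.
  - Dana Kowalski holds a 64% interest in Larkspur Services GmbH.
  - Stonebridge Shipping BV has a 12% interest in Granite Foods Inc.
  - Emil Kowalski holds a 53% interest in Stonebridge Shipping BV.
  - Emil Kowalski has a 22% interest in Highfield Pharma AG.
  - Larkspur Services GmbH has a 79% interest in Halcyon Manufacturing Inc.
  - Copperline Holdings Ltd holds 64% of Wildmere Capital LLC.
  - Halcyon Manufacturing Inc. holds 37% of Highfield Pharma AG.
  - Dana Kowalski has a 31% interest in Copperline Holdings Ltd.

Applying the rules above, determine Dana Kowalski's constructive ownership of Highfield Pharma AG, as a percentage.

49.0164%

By sibling attribution (R1), Dana Kowalski is treated as also owning Emil Kowalski's interest in Stonebridge Shipping BV, giving 32% + 53% = 85%.
By sibling attribution (R1), Dana Kowalski is treated as also owning Emil Kowalski's interest in Copperline Holdings Ltd, giving 31% + 31% = 62%.
By sibling attribution (R1), Dana Kowalski is treated as owning Emil Kowalski's 22% interest in Highfield Pharma AG.
Chain via Stonebridge Shipping BV → Granite Foods Inc. (R2): 85% × 12% × 27% = 2.754% of Highfield Pharma AG.
Chain via Copperline Holdings Ltd → Wildmere Capital LLC (R2): 62% × 64% × 14% = 5.5552% of Highfield Pharma AG.
Chain via Larkspur Services GmbH → Halcyon Manufacturing Inc. (R2): 64% × 79% × 37% = 18.7072% of Highfield Pharma AG.
Direct interest in Highfield Pharma AG: 22%.
Aggregating (R3): 2.754% + 5.5552% + 18.7072% + 22% = 49.0164%.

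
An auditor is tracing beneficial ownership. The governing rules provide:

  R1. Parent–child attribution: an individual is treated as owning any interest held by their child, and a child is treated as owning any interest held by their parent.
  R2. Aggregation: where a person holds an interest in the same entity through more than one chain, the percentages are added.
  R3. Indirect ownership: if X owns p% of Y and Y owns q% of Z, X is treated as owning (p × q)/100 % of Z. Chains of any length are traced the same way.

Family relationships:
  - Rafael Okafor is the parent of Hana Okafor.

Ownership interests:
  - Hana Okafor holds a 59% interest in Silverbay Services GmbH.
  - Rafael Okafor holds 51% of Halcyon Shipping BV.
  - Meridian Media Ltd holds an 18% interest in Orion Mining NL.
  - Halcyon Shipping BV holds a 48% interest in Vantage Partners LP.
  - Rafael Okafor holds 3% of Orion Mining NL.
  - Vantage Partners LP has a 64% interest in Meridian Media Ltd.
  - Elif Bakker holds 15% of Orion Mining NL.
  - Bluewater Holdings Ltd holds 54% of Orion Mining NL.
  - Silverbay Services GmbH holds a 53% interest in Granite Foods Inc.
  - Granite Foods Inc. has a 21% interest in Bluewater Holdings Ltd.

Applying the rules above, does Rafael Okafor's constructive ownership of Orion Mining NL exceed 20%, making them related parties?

No

By parent–child attribution (R1), Rafael Okafor is treated as owning Hana Okafor's 59% interest in Silverbay Services GmbH.
Chain via Halcyon Shipping BV → Vantage Partners LP → Meridian Media Ltd (R3): 51% × 48% × 64% × 18% = 2.820096% of Orion Mining NL.
Direct interest in Orion Mining NL: 3%.
Chain via Silverbay Services GmbH → Granite Foods Inc. → Bluewater Holdings Ltd (R3): 59% × 53% × 21% × 54% = 3.546018% of Orion Mining NL.
Aggregating (R2): 2.820096% + 3% + 3.546018% = 9.366114%.
9.366114% does not exceed the 20% threshold, so Rafael is not a related party to Orion Mining NL.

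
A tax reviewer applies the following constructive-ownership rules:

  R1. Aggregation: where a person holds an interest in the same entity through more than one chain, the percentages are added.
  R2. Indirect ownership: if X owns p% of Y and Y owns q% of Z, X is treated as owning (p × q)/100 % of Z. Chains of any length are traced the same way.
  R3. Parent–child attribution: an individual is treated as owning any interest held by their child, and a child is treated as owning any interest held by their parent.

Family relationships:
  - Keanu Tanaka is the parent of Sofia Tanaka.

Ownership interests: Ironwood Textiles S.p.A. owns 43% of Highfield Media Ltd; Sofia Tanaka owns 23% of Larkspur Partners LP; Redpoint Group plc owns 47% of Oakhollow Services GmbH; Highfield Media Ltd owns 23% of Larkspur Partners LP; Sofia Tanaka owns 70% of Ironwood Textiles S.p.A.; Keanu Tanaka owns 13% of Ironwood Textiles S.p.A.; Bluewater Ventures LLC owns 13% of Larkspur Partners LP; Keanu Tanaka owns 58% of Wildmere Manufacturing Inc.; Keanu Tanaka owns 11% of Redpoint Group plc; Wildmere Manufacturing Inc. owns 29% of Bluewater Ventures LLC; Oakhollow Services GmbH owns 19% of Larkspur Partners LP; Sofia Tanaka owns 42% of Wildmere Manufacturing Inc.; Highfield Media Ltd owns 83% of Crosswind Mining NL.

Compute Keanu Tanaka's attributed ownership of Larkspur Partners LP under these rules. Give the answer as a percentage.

35.961%

By parent–child attribution (R3), Keanu Tanaka is treated as also owning Sofia Tanaka's interest in Wildmere Manufacturing Inc, giving 58% + 42% = 100%.
By parent–child attribution (R3), Keanu Tanaka is treated as also owning Sofia Tanaka's interest in Ironwood Textiles S.p.A, giving 13% + 70% = 83%.
By parent–child attribution (R3), Keanu Tanaka is treated as owning Sofia Tanaka's 23% interest in Larkspur Partners LP.
Chain via Wildmere Manufacturing Inc. → Bluewater Ventures LLC (R2): 100% × 29% × 13% = 3.77% of Larkspur Partners LP.
Chain via Redpoint Group plc → Oakhollow Services GmbH (R2): 11% × 47% × 19% = 0.9823% of Larkspur Partners LP.
Chain via Ironwood Textiles S.p.A. → Highfield Media Ltd (R2): 83% × 43% × 23% = 8.2087% of Larkspur Partners LP.
Direct interest in Larkspur Partners LP: 23%.
Aggregating (R1): 3.77% + 0.9823% + 8.2087% + 23% = 35.961%.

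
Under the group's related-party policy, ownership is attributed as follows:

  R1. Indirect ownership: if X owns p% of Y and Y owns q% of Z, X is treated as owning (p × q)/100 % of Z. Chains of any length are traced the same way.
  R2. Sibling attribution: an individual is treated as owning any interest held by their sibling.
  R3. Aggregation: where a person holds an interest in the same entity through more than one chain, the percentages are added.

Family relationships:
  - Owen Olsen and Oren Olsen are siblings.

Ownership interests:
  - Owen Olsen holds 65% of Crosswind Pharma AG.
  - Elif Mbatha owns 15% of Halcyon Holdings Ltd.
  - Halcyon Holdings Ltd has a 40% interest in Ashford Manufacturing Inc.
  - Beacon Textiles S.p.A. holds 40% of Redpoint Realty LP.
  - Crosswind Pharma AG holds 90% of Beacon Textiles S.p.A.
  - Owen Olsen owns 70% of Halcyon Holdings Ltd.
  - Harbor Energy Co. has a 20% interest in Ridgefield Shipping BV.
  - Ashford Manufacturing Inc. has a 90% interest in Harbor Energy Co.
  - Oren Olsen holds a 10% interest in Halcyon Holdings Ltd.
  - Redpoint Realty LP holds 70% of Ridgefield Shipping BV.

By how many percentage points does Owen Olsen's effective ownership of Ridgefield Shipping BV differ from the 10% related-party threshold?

12.14

By sibling attribution (R2), Owen Olsen is treated as also owning Oren Olsen's interest in Halcyon Holdings Ltd, giving 70% + 10% = 80%.
Chain via Halcyon Holdings Ltd → Ashford Manufacturing Inc. → Harbor Energy Co. (R1): 80% × 40% × 90% × 20% = 5.76% of Ridgefield Shipping BV.
Chain via Crosswind Pharma AG → Beacon Textiles S.p.A. → Redpoint Realty LP (R1): 65% × 90% × 40% × 70% = 16.38% of Ridgefield Shipping BV.
Aggregating (R3): 5.76% + 16.38% = 22.14%.
22.14% exceeds the 10% threshold by 12.14 percentage points.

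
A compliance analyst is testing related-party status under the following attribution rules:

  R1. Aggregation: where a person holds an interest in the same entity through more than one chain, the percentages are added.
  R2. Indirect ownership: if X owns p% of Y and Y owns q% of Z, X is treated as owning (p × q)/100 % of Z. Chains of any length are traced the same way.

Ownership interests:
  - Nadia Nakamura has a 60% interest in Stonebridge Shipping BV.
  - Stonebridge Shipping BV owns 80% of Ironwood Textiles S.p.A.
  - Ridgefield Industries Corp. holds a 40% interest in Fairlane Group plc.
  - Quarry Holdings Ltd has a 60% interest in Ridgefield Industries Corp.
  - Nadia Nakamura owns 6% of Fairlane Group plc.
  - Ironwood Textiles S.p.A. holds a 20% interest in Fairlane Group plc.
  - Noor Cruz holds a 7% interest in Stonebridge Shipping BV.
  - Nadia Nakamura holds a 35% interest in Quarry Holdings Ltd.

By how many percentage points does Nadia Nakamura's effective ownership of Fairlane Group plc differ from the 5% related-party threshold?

19

Chain via Quarry Holdings Ltd → Ridgefield Industries Corp. (R2): 35% × 60% × 40% = 8.4% of Fairlane Group plc.
Chain via Stonebridge Shipping BV → Ironwood Textiles S.p.A. (R2): 60% × 80% × 20% = 9.6% of Fairlane Group plc.
Direct interest in Fairlane Group plc: 6%.
Aggregating (R1): 8.4% + 9.6% + 6% = 24%.
24% exceeds the 5% threshold by 19 percentage points.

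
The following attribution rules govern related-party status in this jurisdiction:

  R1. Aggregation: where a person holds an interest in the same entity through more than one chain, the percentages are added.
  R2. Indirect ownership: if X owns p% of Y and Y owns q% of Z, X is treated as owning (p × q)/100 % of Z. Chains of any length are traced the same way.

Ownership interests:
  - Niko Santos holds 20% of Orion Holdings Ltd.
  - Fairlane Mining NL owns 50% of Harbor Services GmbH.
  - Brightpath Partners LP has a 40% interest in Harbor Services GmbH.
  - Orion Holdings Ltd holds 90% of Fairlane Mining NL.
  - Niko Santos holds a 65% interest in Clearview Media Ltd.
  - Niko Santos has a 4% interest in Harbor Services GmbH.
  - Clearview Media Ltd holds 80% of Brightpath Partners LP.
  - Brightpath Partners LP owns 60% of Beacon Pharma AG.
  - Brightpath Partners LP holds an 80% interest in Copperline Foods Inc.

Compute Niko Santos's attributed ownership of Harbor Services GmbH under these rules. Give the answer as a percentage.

Chain via Orion Holdings Ltd → Fairlane Mining NL (R2): 20% × 90% × 50% = 9% of Harbor Services GmbH.
Chain via Clearview Media Ltd → Brightpath Partners LP (R2): 65% × 80% × 40% = 20.8% of Harbor Services GmbH.
Direct interest in Harbor Services GmbH: 4%.
Aggregating (R1): 9% + 20.8% + 4% = 33.8%.

33.8%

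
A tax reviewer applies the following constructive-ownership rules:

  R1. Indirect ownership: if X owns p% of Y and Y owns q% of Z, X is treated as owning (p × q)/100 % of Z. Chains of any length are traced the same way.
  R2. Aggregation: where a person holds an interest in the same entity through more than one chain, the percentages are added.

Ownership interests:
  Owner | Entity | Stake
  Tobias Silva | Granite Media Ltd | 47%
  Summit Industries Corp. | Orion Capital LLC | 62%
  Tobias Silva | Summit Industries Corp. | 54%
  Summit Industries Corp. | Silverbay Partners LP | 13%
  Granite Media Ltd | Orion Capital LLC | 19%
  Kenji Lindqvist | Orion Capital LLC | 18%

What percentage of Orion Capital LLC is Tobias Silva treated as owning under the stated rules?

42.41%

Chain via Granite Media Ltd (R1): 47% × 19% = 8.93% of Orion Capital LLC.
Chain via Summit Industries Corp. (R1): 54% × 62% = 33.48% of Orion Capital LLC.
Aggregating (R2): 8.93% + 33.48% = 42.41%.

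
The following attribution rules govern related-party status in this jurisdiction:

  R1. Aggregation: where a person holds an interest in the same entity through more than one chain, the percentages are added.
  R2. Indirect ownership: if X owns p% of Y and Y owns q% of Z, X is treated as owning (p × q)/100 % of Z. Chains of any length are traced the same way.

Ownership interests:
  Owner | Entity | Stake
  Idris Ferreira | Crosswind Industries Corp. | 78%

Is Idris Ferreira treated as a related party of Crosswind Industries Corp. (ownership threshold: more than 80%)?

Direct interest in Crosswind Industries Corp: 78%.
78% does not exceed the 80% threshold, so Idris is not a related party to Crosswind Industries Corp.

No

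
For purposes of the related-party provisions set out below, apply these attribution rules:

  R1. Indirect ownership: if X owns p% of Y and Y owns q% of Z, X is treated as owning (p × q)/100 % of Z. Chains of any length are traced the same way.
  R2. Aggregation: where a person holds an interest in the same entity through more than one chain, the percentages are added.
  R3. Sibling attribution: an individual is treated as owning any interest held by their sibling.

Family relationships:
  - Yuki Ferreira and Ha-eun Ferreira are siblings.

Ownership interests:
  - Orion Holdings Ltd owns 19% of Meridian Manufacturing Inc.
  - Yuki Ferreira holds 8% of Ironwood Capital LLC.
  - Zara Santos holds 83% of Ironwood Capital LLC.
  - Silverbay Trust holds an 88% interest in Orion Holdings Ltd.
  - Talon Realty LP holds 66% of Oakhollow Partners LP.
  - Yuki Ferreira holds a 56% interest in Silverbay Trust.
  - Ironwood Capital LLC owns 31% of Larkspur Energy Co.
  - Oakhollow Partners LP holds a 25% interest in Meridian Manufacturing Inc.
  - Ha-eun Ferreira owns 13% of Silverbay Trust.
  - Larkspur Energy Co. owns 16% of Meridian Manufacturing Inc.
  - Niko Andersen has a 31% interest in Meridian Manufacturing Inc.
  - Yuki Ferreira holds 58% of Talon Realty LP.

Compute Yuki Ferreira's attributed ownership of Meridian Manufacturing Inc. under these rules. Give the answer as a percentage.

21.5036%

By sibling attribution (R3), Yuki Ferreira is treated as also owning Ha-eun Ferreira's interest in Silverbay Trust, giving 56% + 13% = 69%.
Chain via Ironwood Capital LLC → Larkspur Energy Co. (R1): 8% × 31% × 16% = 0.3968% of Meridian Manufacturing Inc.
Chain via Silverbay Trust → Orion Holdings Ltd (R1): 69% × 88% × 19% = 11.5368% of Meridian Manufacturing Inc.
Chain via Talon Realty LP → Oakhollow Partners LP (R1): 58% × 66% × 25% = 9.57% of Meridian Manufacturing Inc.
Aggregating (R2): 0.3968% + 11.5368% + 9.57% = 21.5036%.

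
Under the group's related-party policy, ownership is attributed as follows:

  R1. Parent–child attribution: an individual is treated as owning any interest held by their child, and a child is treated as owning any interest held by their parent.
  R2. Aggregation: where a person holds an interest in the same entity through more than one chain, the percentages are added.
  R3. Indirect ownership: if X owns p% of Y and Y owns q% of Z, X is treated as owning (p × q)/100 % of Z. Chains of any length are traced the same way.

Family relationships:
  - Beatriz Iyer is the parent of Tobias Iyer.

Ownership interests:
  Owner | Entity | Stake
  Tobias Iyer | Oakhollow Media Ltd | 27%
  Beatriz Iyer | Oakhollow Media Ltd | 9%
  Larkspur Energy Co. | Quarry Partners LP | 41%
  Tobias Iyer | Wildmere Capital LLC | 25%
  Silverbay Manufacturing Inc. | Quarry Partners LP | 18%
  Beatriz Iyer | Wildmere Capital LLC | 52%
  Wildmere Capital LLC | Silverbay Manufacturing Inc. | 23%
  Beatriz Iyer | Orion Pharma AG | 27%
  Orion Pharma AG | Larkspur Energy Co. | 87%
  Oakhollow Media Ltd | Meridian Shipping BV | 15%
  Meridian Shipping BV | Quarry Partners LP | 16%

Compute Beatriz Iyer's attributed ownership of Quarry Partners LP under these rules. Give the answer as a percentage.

By parent–child attribution (R1), Beatriz Iyer is treated as also owning Tobias Iyer's interest in Wildmere Capital LLC, giving 52% + 25% = 77%.
By parent–child attribution (R1), Beatriz Iyer is treated as also owning Tobias Iyer's interest in Oakhollow Media Ltd, giving 9% + 27% = 36%.
Chain via Wildmere Capital LLC → Silverbay Manufacturing Inc. (R3): 77% × 23% × 18% = 3.1878% of Quarry Partners LP.
Chain via Orion Pharma AG → Larkspur Energy Co. (R3): 27% × 87% × 41% = 9.6309% of Quarry Partners LP.
Chain via Oakhollow Media Ltd → Meridian Shipping BV (R3): 36% × 15% × 16% = 0.864% of Quarry Partners LP.
Aggregating (R2): 3.1878% + 9.6309% + 0.864% = 13.6827%.

13.6827%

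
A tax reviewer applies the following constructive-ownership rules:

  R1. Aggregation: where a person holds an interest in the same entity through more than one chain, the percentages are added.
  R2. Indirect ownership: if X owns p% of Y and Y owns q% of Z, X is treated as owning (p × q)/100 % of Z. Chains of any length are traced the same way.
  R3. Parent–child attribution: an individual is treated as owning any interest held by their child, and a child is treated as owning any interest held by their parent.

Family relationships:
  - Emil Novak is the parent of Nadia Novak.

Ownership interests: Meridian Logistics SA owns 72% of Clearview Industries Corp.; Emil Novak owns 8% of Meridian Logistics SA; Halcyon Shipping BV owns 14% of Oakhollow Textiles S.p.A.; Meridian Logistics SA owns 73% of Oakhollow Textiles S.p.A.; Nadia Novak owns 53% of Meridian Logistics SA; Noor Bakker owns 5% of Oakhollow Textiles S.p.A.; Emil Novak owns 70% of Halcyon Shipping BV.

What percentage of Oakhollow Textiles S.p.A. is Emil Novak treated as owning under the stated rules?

By parent–child attribution (R3), Emil Novak is treated as also owning Nadia Novak's interest in Meridian Logistics SA, giving 8% + 53% = 61%.
Chain via Halcyon Shipping BV (R2): 70% × 14% = 9.8% of Oakhollow Textiles S.p.A.
Chain via Meridian Logistics SA (R2): 61% × 73% = 44.53% of Oakhollow Textiles S.p.A.
Aggregating (R1): 9.8% + 44.53% = 54.33%.

54.33%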